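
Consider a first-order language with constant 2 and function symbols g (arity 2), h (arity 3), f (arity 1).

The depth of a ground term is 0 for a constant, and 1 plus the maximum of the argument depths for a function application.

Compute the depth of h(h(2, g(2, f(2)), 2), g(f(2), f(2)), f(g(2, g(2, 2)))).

4

depth(f(2)) = 1 + depth(2) = 1 + 0 = 1
depth(g(2, f(2))) = 1 + max(0, 1) = 2
depth(h(2, g(2, f(2)), 2)) = 1 + max(0, 2, 0) = 3
depth(g(f(2), f(2))) = 1 + max(1, 1) = 2
depth(g(2, 2)) = 1 + max(0, 0) = 1
depth(g(2, g(2, 2))) = 1 + max(0, 1) = 2
depth(f(g(2, g(2, 2)))) = 1 + depth(g(2, g(2, 2))) = 1 + 2 = 3
depth(h(h(2, g(2, f(2)), 2), g(f(2), f(2)), f(g(2, g(2, 2))))) = 1 + max(3, 2, 3) = 4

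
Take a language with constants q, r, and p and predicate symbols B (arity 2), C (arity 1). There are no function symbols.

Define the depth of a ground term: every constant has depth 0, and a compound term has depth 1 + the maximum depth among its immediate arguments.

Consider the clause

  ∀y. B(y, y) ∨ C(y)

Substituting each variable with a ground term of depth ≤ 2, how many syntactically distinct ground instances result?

3

Ground terms of depth ≤ 2:
  With no function symbols every ground term is a constant, so there are exactly 3 ground terms at every depth bound.
  N_0 = 3
  N_1 = 3
  N_2 = 3
So there are 3 ground terms available for substitution.
The variable y ranges independently over the available ground terms, and distinct assignments produce distinct instances.
Number of ground instances = 3.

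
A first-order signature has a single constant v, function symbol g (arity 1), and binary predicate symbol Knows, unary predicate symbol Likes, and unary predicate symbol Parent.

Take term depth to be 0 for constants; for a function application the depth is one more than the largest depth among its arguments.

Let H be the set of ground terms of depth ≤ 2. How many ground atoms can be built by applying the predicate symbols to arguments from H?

First count ground terms of depth ≤ 2.
Write N_k for the number of ground terms of depth ≤ k. A term of depth ≤ k is either a constant or a function symbol applied to arguments of depth ≤ k−1, so N_k = 1 + N_{k-1}.
N_0 = 1
N_1 = 1 + 1 = 2
N_2 = 1 + 2 = 3
So |H| = 3.
A ground atom is a predicate applied to a tuple of terms from H, so the count is the sum over predicates of |H|^arity:
  Knows: 3^2 = 9;  Likes: 3;  Parent: 3
Total ground atoms: 9 + 3 + 3 = 15.

15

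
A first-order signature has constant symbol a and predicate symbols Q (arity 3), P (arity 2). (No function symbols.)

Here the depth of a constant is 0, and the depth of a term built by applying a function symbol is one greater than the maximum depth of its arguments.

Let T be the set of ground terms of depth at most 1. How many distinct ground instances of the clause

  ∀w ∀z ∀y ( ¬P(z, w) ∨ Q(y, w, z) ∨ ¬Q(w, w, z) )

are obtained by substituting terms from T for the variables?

Ground terms of depth ≤ 1:
  With no function symbols every ground term is a constant, so there is exactly 1 ground term at every depth bound.
  N_0 = 1
  N_1 = 1
  Explicitly: a.
So there is exactly 1 ground term available for substitution.
There are 3 variables to instantiate (w, z, y), each occurring in at least one literal, so different choices give different ground instances.
Number of ground instances = 1^3 = 1.

1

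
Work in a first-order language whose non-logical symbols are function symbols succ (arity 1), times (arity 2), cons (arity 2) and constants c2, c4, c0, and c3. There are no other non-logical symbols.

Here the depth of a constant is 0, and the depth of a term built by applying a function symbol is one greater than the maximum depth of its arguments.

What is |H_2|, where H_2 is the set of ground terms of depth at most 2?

If N_k denotes the number of depth-≤k ground terms, the 4 constants give N_0 = 4, and each function symbol of arity r contributes N_{k-1}^r new terms at level k: N_k = 4 + N_{k-1} + N_{k-1}^2 + N_{k-1}^2.
N_0 = 4
N_1 = 4 + 4 + 4^2 + 4^2 = 40
N_2 = 4 + 40 + 40^2 + 40^2 = 3244

3244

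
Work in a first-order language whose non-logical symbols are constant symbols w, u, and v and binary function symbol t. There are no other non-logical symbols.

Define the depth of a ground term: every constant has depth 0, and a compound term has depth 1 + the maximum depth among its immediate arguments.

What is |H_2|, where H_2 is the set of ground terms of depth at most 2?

Count level by level. With function symbols t/2, the terms of depth ≤ k are the 3 constants together with each function applied to depth-≤(k−1) tuples, so N_k = 3 + N_{k-1}^2.
N_0 = 3
N_1 = 3 + 3^2 = 12
N_2 = 3 + 12^2 = 147

147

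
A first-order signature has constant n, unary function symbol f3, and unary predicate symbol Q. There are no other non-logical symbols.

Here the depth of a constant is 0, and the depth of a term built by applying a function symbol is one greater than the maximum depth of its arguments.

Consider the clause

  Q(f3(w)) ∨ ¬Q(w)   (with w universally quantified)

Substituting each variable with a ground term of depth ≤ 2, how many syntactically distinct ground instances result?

Ground terms of depth ≤ 2:
  If N_k denotes the number of depth-≤k ground terms, the 1 constant gives N_0 = 1, and each function symbol of arity r contributes N_{k-1}^r new terms at level k: N_k = 1 + N_{k-1}.
  N_0 = 1
  N_1 = 1 + 1 = 2
  N_2 = 1 + 2 = 3
  Explicitly: n, f3(n), f3(f3(n)).
So there are 3 ground terms available for substitution.
There is 1 variable to instantiate (w),  occurring in at least one literal, so different choices give different ground instances.
Number of ground instances = 3.

3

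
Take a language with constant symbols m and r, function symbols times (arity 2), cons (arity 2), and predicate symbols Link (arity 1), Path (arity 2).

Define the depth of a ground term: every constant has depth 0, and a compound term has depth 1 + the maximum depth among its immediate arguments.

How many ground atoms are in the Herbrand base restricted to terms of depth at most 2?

41006

First count ground terms of depth ≤ 2.
Count level by level. With function symbols times/2, cons/2, the terms of depth ≤ k are the 2 constants together with each function applied to depth-≤(k−1) tuples, so N_k = 2 + N_{k-1}^2 + N_{k-1}^2.
N_0 = 2
N_1 = 2 + 2^2 + 2^2 = 10
N_2 = 2 + 10^2 + 10^2 = 202
So |H| = 202.
A ground atom is a predicate applied to a tuple of terms from H, so the count is the sum over predicates of |H|^arity:
  Link: 202;  Path: 202^2 = 40804
Total ground atoms: 202 + 40804 = 41006.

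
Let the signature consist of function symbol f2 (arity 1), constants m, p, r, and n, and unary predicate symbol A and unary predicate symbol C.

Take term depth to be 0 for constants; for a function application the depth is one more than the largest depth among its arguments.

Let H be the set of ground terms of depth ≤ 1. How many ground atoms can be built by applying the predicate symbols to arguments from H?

16

First count ground terms of depth ≤ 1.
Write N_k for the number of ground terms of depth ≤ k. A term of depth ≤ k is either a constant or a function symbol applied to arguments of depth ≤ k−1, so N_k = 4 + N_{k-1}.
N_0 = 4
N_1 = 4 + 4 = 8
Explicitly: m, p, r, n, f2(m), f2(p), f2(r), f2(n).
So |H| = 8.
Each predicate of arity r yields |H|^r ground atoms (one per choice of an r-tuple from H):
  A: 8;  C: 8
Total ground atoms: 8 + 8 = 16.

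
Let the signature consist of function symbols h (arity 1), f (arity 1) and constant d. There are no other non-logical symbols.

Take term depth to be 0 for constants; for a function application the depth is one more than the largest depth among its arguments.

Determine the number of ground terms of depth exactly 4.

Let N_k = |{terms of depth ≤ k}|. Then N_0 = 1 and N_k = 1 + N_{k-1} + N_{k-1} for k ≥ 1 (one summand per function symbol, arity giving the exponent).
N_0 = 1
N_1 = 1 + 1 + 1 = 3
N_2 = 1 + 3 + 3 = 7
N_3 = 1 + 7 + 7 = 15
N_4 = 1 + 15 + 15 = 31
Terms of depth exactly 4: N_4 − N_3 = 31 − 15 = 16.

16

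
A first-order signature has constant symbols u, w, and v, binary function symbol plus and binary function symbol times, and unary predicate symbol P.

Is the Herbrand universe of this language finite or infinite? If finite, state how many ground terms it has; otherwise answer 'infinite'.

infinite

The signature has at least one function symbol (plus, arity 2) and at least one constant (u).
Iterating plus gives infinitely many distinct ground terms: u, plus(u, u), plus(plus(u, u), plus(u, u)), ...
So the Herbrand universe is infinite.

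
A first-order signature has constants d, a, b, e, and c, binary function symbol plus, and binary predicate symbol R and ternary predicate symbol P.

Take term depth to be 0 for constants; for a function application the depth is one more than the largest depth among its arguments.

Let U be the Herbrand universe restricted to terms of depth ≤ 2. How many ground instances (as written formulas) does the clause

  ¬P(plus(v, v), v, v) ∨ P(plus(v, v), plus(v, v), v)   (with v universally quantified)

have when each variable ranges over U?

905

Ground terms of depth ≤ 2:
  Count level by level. With function symbols plus/2, the terms of depth ≤ k are the 5 constants together with each function applied to depth-≤(k−1) tuples, so N_k = 5 + N_{k-1}^2.
  N_0 = 5
  N_1 = 5 + 5^2 = 30
  N_2 = 5 + 30^2 = 905
So there are 905 ground terms available for substitution.
The clause has 1 distinct variable (v), which appears in the body. In the free term algebra distinct substitutions yield syntactically distinct ground instances.
Number of ground instances = 905.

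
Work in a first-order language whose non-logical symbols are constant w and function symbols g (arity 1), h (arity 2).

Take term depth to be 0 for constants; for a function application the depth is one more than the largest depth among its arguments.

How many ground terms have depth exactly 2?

Write N_k for the number of ground terms of depth ≤ k. A term of depth ≤ k is either a constant or a function symbol applied to arguments of depth ≤ k−1, so N_k = 1 + N_{k-1} + N_{k-1}^2.
N_0 = 1
N_1 = 1 + 1 + 1^2 = 3
N_2 = 1 + 3 + 3^2 = 13
Terms of depth exactly 2: N_2 − N_1 = 13 − 3 = 10.

10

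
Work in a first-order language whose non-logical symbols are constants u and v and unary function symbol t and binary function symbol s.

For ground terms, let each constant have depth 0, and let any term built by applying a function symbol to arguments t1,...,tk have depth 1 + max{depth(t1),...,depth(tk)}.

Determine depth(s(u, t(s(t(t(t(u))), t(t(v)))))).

depth(t(u)) = 1 + depth(u) = 1 + 0 = 1
depth(t(t(u))) = 1 + depth(t(u)) = 1 + 1 = 2
depth(t(t(t(u)))) = 1 + depth(t(t(u))) = 1 + 2 = 3
depth(t(v)) = 1 + depth(v) = 1 + 0 = 1
depth(t(t(v))) = 1 + depth(t(v)) = 1 + 1 = 2
depth(s(t(t(t(u))), t(t(v)))) = 1 + max(3, 2) = 4
depth(t(s(t(t(t(u))), t(t(v))))) = 1 + depth(s(t(t(t(u))), t(t(v)))) = 1 + 4 = 5
depth(s(u, t(s(t(t(t(u))), t(t(v)))))) = 1 + max(0, 5) = 6

6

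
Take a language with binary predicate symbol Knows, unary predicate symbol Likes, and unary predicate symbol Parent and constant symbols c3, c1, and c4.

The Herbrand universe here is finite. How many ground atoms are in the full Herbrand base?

With no function symbols, the Herbrand universe is just the 3 constants.
Ground atoms per predicate: Knows: 3^2 = 9, Likes: 3, Parent: 3.
Herbrand base size = 9 + 3 + 3 = 15.

15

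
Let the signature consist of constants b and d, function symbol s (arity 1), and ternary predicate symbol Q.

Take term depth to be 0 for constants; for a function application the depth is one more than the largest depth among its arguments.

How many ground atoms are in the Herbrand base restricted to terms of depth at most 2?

First count ground terms of depth ≤ 2.
Write N_k for the number of ground terms of depth ≤ k. A term of depth ≤ k is either a constant or a function symbol applied to arguments of depth ≤ k−1, so N_k = 2 + N_{k-1}.
N_0 = 2
N_1 = 2 + 2 = 4
N_2 = 2 + 4 = 6
So |H| = 6.
For each predicate symbol, the number of ground atoms is |H| raised to its arity; summing:
  Q: 6^3 = 216
Total ground atoms: 216.

216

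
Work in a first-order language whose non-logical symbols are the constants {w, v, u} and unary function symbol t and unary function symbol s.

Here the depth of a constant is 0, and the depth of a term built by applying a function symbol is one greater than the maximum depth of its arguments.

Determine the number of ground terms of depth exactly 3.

24

If N_k denotes the number of depth-≤k ground terms, the 3 constants give N_0 = 3, and each function symbol of arity r contributes N_{k-1}^r new terms at level k: N_k = 3 + N_{k-1} + N_{k-1}.
N_0 = 3
N_1 = 3 + 3 + 3 = 9
N_2 = 3 + 9 + 9 = 21
N_3 = 3 + 21 + 21 = 45
Terms of depth exactly 3: N_3 − N_2 = 45 − 21 = 24.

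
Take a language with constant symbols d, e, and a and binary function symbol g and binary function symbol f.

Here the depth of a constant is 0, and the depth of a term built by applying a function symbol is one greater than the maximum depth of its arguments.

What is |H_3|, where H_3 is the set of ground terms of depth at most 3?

Write N_k for the number of ground terms of depth ≤ k. A term of depth ≤ k is either a constant or a function symbol applied to arguments of depth ≤ k−1, so N_k = 3 + N_{k-1}^2 + N_{k-1}^2.
N_0 = 3
N_1 = 3 + 3^2 + 3^2 = 21
N_2 = 3 + 21^2 + 21^2 = 885
N_3 = 3 + 885^2 + 885^2 = 1566453

1566453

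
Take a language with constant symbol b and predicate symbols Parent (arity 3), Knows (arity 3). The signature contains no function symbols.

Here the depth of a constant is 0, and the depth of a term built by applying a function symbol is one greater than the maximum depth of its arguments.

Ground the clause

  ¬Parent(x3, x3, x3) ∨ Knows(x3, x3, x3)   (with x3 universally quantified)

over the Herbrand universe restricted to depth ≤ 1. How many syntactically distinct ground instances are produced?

Ground terms of depth ≤ 1:
  With no function symbols every ground term is a constant, so there is exactly 1 ground term at every depth bound.
  N_0 = 1
  N_1 = 1
  Explicitly: b.
So there is exactly 1 ground term available for substitution.
The clause has 1 distinct variable (x3), which appears in the body. In the free term algebra distinct substitutions yield syntactically distinct ground instances.
Number of ground instances = 1.

1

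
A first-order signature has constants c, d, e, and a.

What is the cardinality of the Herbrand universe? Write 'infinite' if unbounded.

4

There are no function symbols, so every ground term is one of the 4 constants.
The Herbrand universe is {c, d, e, a}, which is finite with 4 elements.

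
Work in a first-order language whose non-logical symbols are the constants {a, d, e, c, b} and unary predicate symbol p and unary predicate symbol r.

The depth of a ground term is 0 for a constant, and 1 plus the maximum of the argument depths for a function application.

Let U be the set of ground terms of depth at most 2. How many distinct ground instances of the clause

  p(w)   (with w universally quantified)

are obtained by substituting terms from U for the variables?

Ground terms of depth ≤ 2:
  With no function symbols every ground term is a constant, so there are exactly 5 ground terms at every depth bound.
  N_0 = 5
  N_1 = 5
  N_2 = 5
  Explicitly: a, d, e, c, b.
So there are 5 ground terms available for substitution.
The clause has 1 distinct variable (w), which appears in the body. In the free term algebra distinct substitutions yield syntactically distinct ground instances.
Number of ground instances = 5.

5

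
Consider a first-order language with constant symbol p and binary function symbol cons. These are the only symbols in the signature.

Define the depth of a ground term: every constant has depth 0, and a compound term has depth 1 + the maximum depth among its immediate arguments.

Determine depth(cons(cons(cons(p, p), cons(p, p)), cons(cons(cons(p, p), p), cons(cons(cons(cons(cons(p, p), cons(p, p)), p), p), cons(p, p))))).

7

depth(cons(p, p)) = 1 + max(0, 0) = 1
depth(cons(cons(p, p), cons(p, p))) = 1 + max(1, 1) = 2
depth(cons(cons(p, p), p)) = 1 + max(1, 0) = 2
depth(cons(cons(cons(p, p), cons(p, p)), p)) = 1 + max(2, 0) = 3
depth(cons(cons(cons(cons(p, p), cons(p, p)), p), p)) = 1 + max(3, 0) = 4
depth(cons(cons(cons(cons(cons(p, p), cons(p, p)), p), p), cons(p, p))) = 1 + max(4, 1) = 5
depth(cons(cons(cons(p, p), p), cons(cons(cons(cons(cons(p, p), cons(p, p)), p), p), cons(p, p)))) = 1 + max(2, 5) = 6
depth(cons(cons(cons(p, p), cons(p, p)), cons(cons(cons(p, p), p), cons(cons(cons(cons(cons(p, p), cons(p, p)), p), p), cons(p, p))))) = 1 + max(2, 6) = 7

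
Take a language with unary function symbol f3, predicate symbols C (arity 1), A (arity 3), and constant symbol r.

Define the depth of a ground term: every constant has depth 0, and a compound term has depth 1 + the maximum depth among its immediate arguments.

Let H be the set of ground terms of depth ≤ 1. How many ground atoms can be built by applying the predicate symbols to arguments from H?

10

First count ground terms of depth ≤ 1.
Let N_k = |{terms of depth ≤ k}|. Then N_0 = 1 and N_k = 1 + N_{k-1} for k ≥ 1 (one summand per function symbol, arity giving the exponent).
N_0 = 1
N_1 = 1 + 1 = 2
Explicitly: r, f3(r).
So |H| = 2.
For each predicate symbol, the number of ground atoms is |H| raised to its arity; summing:
  C: 2;  A: 2^3 = 8
Total ground atoms: 2 + 8 = 10.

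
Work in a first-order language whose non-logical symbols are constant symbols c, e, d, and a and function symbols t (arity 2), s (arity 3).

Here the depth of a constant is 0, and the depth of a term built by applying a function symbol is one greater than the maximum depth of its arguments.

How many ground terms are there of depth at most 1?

Let N_k = |{terms of depth ≤ k}|. Then N_0 = 4 and N_k = 4 + N_{k-1}^2 + N_{k-1}^3 for k ≥ 1 (one summand per function symbol, arity giving the exponent).
N_0 = 4
N_1 = 4 + 4^2 + 4^3 = 84

84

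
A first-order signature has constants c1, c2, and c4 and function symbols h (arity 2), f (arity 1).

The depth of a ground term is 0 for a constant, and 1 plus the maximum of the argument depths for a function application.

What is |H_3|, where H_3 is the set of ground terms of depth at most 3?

59295

Let N_k = |{terms of depth ≤ k}|. Then N_0 = 3 and N_k = 3 + N_{k-1}^2 + N_{k-1} for k ≥ 1 (one summand per function symbol, arity giving the exponent).
N_0 = 3
N_1 = 3 + 3^2 + 3 = 15
N_2 = 3 + 15^2 + 15 = 243
N_3 = 3 + 243^2 + 243 = 59295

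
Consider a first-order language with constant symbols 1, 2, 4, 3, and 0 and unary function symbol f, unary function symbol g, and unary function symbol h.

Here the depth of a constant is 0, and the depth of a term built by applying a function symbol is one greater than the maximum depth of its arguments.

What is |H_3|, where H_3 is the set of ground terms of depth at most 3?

200

Let N_k = |{terms of depth ≤ k}|. Then N_0 = 5 and N_k = 5 + N_{k-1} + N_{k-1} + N_{k-1} for k ≥ 1 (one summand per function symbol, arity giving the exponent).
N_0 = 5
N_1 = 5 + 5 + 5 + 5 = 20
N_2 = 5 + 20 + 20 + 20 = 65
N_3 = 5 + 65 + 65 + 65 = 200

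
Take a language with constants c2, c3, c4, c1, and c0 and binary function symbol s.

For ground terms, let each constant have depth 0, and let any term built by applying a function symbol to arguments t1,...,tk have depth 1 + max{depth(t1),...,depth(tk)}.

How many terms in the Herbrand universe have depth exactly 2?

875

Let N_k count ground terms of depth at most k. Each non-constant term of depth ≤ k is some function symbol applied to depth-≤(k−1) arguments, giving N_k = 5 + N_{k-1}^2.
N_0 = 5
N_1 = 5 + 5^2 = 30
N_2 = 5 + 30^2 = 905
Terms of depth exactly 2: N_2 − N_1 = 905 − 30 = 875.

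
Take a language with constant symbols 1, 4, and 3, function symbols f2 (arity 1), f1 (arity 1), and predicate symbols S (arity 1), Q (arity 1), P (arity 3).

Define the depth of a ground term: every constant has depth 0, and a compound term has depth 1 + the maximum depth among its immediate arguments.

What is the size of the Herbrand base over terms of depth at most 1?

First count ground terms of depth ≤ 1.
If N_k denotes the number of depth-≤k ground terms, the 3 constants give N_0 = 3, and each function symbol of arity r contributes N_{k-1}^r new terms at level k: N_k = 3 + N_{k-1} + N_{k-1}.
N_0 = 3
N_1 = 3 + 3 + 3 = 9
Explicitly: 1, 4, 3, f2(1), f2(4), f2(3), f1(1), f1(4), f1(3).
So |H| = 9.
Ground atoms are formed by filling each argument slot of a predicate with a term from H, so an r-ary predicate gives |H|^r atoms:
  S: 9;  Q: 9;  P: 9^3 = 729
Total ground atoms: 9 + 9 + 729 = 747.

747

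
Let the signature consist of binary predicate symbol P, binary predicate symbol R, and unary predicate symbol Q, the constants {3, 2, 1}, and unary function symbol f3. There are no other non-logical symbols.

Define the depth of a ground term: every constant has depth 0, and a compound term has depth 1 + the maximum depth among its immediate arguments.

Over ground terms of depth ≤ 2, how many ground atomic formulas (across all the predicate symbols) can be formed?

First count ground terms of depth ≤ 2.
Let N_k count ground terms of depth at most k. Each non-constant term of depth ≤ k is some function symbol applied to depth-≤(k−1) arguments, giving N_k = 3 + N_{k-1}.
N_0 = 3
N_1 = 3 + 3 = 6
N_2 = 3 + 6 = 9
Explicitly: 3, 2, 1, f3(3), f3(2), f3(1), f3(f3(3)), f3(f3(2)), f3(f3(1)).
So |H| = 9.
Each predicate of arity r yields |H|^r ground atoms (one per choice of an r-tuple from H):
  P: 9^2 = 81;  R: 9^2 = 81;  Q: 9
Total ground atoms: 81 + 81 + 9 = 171.

171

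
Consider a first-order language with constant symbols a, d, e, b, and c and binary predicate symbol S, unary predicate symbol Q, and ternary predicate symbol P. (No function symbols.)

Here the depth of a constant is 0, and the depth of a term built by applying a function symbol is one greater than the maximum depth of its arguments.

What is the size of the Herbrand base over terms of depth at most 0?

155

First count ground terms of depth ≤ 0.
With no function symbols every ground term is a constant, so there are exactly 5 ground terms at every depth bound.
N_0 = 5
So |H| = 5.
A ground atom is a predicate applied to a tuple of terms from H, so the count is the sum over predicates of |H|^arity:
  S: 5^2 = 25;  Q: 5;  P: 5^3 = 125
Total ground atoms: 25 + 5 + 125 = 155.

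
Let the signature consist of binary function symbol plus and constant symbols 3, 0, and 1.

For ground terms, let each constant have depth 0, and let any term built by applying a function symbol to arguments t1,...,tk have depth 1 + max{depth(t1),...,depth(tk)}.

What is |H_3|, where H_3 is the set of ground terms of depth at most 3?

21612

Let N_k count ground terms of depth at most k. Each non-constant term of depth ≤ k is some function symbol applied to depth-≤(k−1) arguments, giving N_k = 3 + N_{k-1}^2.
N_0 = 3
N_1 = 3 + 3^2 = 12
N_2 = 3 + 12^2 = 147
N_3 = 3 + 147^2 = 21612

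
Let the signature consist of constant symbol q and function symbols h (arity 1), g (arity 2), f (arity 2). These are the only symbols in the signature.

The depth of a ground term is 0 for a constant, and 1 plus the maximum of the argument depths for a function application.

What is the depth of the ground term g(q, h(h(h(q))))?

depth(h(q)) = 1 + depth(q) = 1 + 0 = 1
depth(h(h(q))) = 1 + depth(h(q)) = 1 + 1 = 2
depth(h(h(h(q)))) = 1 + depth(h(h(q))) = 1 + 2 = 3
depth(g(q, h(h(h(q))))) = 1 + max(0, 3) = 4

4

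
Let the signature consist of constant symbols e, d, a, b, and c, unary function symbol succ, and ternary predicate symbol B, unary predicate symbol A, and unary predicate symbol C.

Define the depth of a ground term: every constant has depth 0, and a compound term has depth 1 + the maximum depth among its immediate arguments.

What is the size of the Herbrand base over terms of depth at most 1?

1020

First count ground terms of depth ≤ 1.
Let N_k count ground terms of depth at most k. Each non-constant term of depth ≤ k is some function symbol applied to depth-≤(k−1) arguments, giving N_k = 5 + N_{k-1}.
N_0 = 5
N_1 = 5 + 5 = 10
Explicitly: e, d, a, b, c, succ(e), succ(d), succ(a), succ(b), succ(c).
So |H| = 10.
A ground atom is a predicate applied to a tuple of terms from H, so the count is the sum over predicates of |H|^arity:
  B: 10^3 = 1000;  A: 10;  C: 10
Total ground atoms: 1000 + 10 + 10 = 1020.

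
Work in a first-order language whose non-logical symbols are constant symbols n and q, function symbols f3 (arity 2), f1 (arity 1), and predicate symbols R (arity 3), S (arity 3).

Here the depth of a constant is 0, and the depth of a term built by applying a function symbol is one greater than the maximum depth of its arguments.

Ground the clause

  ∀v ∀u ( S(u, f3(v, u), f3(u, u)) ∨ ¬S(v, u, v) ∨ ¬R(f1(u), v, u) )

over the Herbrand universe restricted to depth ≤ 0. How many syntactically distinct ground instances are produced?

4

Ground terms of depth ≤ 0:
  If N_k denotes the number of depth-≤k ground terms, the 2 constants give N_0 = 2, and each function symbol of arity r contributes N_{k-1}^r new terms at level k: N_k = 2 + N_{k-1}^2 + N_{k-1}.
  N_0 = 2
  Explicitly: n, q.
So there are 2 ground terms available for substitution.
The clause has 2 distinct variables (v, u), each appearing in the body. In the free term algebra distinct substitutions yield syntactically distinct ground instances.
Number of ground instances = 2^2 = 4.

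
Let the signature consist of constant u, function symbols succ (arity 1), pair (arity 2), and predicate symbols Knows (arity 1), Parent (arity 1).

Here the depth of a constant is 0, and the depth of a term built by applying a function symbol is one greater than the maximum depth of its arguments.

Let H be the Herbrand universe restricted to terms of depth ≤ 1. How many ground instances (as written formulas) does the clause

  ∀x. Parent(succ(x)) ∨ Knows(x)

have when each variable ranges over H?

3

Ground terms of depth ≤ 1:
  Count level by level. With function symbols succ/1, pair/2, the terms of depth ≤ k are the 1 constant together with each function applied to depth-≤(k−1) tuples, so N_k = 1 + N_{k-1} + N_{k-1}^2.
  N_0 = 1
  N_1 = 1 + 1 + 1^2 = 3
So there are 3 ground terms available for substitution.
The variable x ranges independently over the available ground terms, and distinct assignments produce distinct instances.
Number of ground instances = 3.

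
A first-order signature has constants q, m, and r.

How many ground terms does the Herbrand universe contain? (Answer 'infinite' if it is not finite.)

There are no function symbols, so every ground term is one of the 3 constants.
The Herbrand universe is {q, m, r}, which is finite with 3 elements.

3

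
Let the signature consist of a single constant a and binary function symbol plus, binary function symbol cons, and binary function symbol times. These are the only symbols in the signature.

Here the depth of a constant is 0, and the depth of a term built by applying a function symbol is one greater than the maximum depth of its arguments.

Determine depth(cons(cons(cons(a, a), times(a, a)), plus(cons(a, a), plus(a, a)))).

3

depth(cons(a, a)) = 1 + max(0, 0) = 1
depth(times(a, a)) = 1 + max(0, 0) = 1
depth(cons(cons(a, a), times(a, a))) = 1 + max(1, 1) = 2
depth(plus(a, a)) = 1 + max(0, 0) = 1
depth(plus(cons(a, a), plus(a, a))) = 1 + max(1, 1) = 2
depth(cons(cons(cons(a, a), times(a, a)), plus(cons(a, a), plus(a, a)))) = 1 + max(2, 2) = 3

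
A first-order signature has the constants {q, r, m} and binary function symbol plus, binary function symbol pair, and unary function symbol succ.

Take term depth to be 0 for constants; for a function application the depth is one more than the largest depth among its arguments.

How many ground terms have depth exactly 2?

Count level by level. With function symbols plus/2, pair/2, succ/1, the terms of depth ≤ k are the 3 constants together with each function applied to depth-≤(k−1) tuples, so N_k = 3 + N_{k-1}^2 + N_{k-1}^2 + N_{k-1}.
N_0 = 3
N_1 = 3 + 3^2 + 3^2 + 3 = 24
N_2 = 3 + 24^2 + 24^2 + 24 = 1179
Terms of depth exactly 2: N_2 − N_1 = 1179 − 24 = 1155.

1155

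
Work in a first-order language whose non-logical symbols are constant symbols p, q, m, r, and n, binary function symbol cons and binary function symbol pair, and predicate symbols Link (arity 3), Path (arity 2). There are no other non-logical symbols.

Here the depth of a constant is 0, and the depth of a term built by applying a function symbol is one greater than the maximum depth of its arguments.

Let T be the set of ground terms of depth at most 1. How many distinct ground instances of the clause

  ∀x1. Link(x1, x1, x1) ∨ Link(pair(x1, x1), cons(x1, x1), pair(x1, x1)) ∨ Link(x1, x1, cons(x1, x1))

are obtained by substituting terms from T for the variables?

Ground terms of depth ≤ 1:
  Write N_k for the number of ground terms of depth ≤ k. A term of depth ≤ k is either a constant or a function symbol applied to arguments of depth ≤ k−1, so N_k = 5 + N_{k-1}^2 + N_{k-1}^2.
  N_0 = 5
  N_1 = 5 + 5^2 + 5^2 = 55
So there are 55 ground terms available for substitution.
The variable x1 ranges independently over the available ground terms, and distinct assignments produce distinct instances.
Number of ground instances = 55.

55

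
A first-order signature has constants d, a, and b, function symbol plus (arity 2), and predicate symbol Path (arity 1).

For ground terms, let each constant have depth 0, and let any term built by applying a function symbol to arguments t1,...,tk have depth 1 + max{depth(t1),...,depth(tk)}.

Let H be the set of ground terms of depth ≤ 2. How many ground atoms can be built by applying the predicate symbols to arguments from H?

147

First count ground terms of depth ≤ 2.
Write N_k for the number of ground terms of depth ≤ k. A term of depth ≤ k is either a constant or a function symbol applied to arguments of depth ≤ k−1, so N_k = 3 + N_{k-1}^2.
N_0 = 3
N_1 = 3 + 3^2 = 12
N_2 = 3 + 12^2 = 147
So |H| = 147.
Each predicate of arity r yields |H|^r ground atoms (one per choice of an r-tuple from H):
  Path: 147
Total ground atoms: 147.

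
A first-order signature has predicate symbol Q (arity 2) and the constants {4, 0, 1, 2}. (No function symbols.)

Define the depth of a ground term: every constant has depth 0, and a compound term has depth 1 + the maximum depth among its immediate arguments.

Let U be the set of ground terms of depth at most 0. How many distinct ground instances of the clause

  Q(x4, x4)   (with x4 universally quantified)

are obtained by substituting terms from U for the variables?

4

Ground terms of depth ≤ 0:
  With no function symbols every ground term is a constant, so there are exactly 4 ground terms at every depth bound.
  N_0 = 4
  Explicitly: 4, 0, 1, 2.
So there are 4 ground terms available for substitution.
The variable x4 ranges independently over the available ground terms, and distinct assignments produce distinct instances.
Number of ground instances = 4.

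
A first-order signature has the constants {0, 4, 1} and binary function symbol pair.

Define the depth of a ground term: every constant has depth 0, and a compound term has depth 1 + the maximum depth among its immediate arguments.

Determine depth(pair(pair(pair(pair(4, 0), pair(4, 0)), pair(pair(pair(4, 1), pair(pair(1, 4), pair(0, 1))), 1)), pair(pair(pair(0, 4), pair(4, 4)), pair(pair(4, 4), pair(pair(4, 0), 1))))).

6

depth(pair(4, 0)) = 1 + max(0, 0) = 1
depth(pair(pair(4, 0), pair(4, 0))) = 1 + max(1, 1) = 2
depth(pair(4, 1)) = 1 + max(0, 0) = 1
depth(pair(1, 4)) = 1 + max(0, 0) = 1
depth(pair(0, 1)) = 1 + max(0, 0) = 1
depth(pair(pair(1, 4), pair(0, 1))) = 1 + max(1, 1) = 2
depth(pair(pair(4, 1), pair(pair(1, 4), pair(0, 1)))) = 1 + max(1, 2) = 3
depth(pair(pair(pair(4, 1), pair(pair(1, 4), pair(0, 1))), 1)) = 1 + max(3, 0) = 4
depth(pair(pair(pair(4, 0), pair(4, 0)), pair(pair(pair(4, 1), pair(pair(1, 4), pair(0, 1))), 1))) = 1 + max(2, 4) = 5
depth(pair(0, 4)) = 1 + max(0, 0) = 1
depth(pair(4, 4)) = 1 + max(0, 0) = 1
depth(pair(pair(0, 4), pair(4, 4))) = 1 + max(1, 1) = 2
depth(pair(pair(4, 0), 1)) = 1 + max(1, 0) = 2
depth(pair(pair(4, 4), pair(pair(4, 0), 1))) = 1 + max(1, 2) = 3
depth(pair(pair(pair(0, 4), pair(4, 4)), pair(pair(4, 4), pair(pair(4, 0), 1)))) = 1 + max(2, 3) = 4
depth(pair(pair(pair(pair(4, 0), pair(4, 0)), pair(pair(pair(4, 1), pair(pair(1, 4), pair(0, 1))), 1)), pair(pair(pair(0, 4), pair(4, 4)), pair(pair(4, 4), pair(pair(4, 0), 1))))) = 1 + max(5, 4) = 6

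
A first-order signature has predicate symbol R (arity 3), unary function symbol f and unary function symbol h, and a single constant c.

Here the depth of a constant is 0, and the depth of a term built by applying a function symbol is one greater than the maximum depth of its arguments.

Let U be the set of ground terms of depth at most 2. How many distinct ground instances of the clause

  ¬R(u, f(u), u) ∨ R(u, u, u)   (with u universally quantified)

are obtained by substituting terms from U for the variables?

Ground terms of depth ≤ 2:
  If N_k denotes the number of depth-≤k ground terms, the 1 constant gives N_0 = 1, and each function symbol of arity r contributes N_{k-1}^r new terms at level k: N_k = 1 + N_{k-1} + N_{k-1}.
  N_0 = 1
  N_1 = 1 + 1 + 1 = 3
  N_2 = 1 + 3 + 3 = 7
  Explicitly: c, f(c), f(f(c)), f(h(c)), h(c), h(f(c)), h(h(c)).
So there are 7 ground terms available for substitution.
The clause has 1 distinct variable (u), which appears in the body. In the free term algebra distinct substitutions yield syntactically distinct ground instances.
Number of ground instances = 7.

7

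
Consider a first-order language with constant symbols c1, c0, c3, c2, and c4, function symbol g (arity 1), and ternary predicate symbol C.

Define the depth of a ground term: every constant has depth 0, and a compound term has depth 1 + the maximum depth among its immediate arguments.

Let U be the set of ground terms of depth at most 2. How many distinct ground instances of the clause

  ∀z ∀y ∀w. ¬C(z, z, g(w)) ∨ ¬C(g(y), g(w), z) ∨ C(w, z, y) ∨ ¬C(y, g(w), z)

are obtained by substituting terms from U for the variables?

Ground terms of depth ≤ 2:
  If N_k denotes the number of depth-≤k ground terms, the 5 constants give N_0 = 5, and each function symbol of arity r contributes N_{k-1}^r new terms at level k: N_k = 5 + N_{k-1}.
  N_0 = 5
  N_1 = 5 + 5 = 10
  N_2 = 5 + 10 = 15
So there are 15 ground terms available for substitution.
There are 3 variables to instantiate (z, y, w), each occurring in at least one literal, so different choices give different ground instances.
Number of ground instances = 15^3 = 3375.

3375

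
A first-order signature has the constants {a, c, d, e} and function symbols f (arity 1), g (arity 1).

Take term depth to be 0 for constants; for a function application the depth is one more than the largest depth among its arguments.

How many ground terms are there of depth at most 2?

Let N_k = |{terms of depth ≤ k}|. Then N_0 = 4 and N_k = 4 + N_{k-1} + N_{k-1} for k ≥ 1 (one summand per function symbol, arity giving the exponent).
N_0 = 4
N_1 = 4 + 4 + 4 = 12
N_2 = 4 + 12 + 12 = 28

28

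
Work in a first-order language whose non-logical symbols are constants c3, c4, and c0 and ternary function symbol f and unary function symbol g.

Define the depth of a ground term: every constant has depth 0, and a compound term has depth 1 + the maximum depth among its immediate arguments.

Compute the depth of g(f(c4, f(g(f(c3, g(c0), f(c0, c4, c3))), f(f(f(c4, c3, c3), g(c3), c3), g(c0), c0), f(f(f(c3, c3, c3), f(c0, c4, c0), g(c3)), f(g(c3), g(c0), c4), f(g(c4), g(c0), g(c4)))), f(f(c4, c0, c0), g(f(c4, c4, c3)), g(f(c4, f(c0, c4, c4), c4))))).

depth(g(c0)) = 1 + depth(c0) = 1 + 0 = 1
depth(f(c0, c4, c3)) = 1 + max(0, 0, 0) = 1
depth(f(c3, g(c0), f(c0, c4, c3))) = 1 + max(0, 1, 1) = 2
depth(g(f(c3, g(c0), f(c0, c4, c3)))) = 1 + depth(f(c3, g(c0), f(c0, c4, c3))) = 1 + 2 = 3
depth(f(c4, c3, c3)) = 1 + max(0, 0, 0) = 1
depth(g(c3)) = 1 + depth(c3) = 1 + 0 = 1
depth(f(f(c4, c3, c3), g(c3), c3)) = 1 + max(1, 1, 0) = 2
depth(f(f(f(c4, c3, c3), g(c3), c3), g(c0), c0)) = 1 + max(2, 1, 0) = 3
depth(f(c3, c3, c3)) = 1 + max(0, 0, 0) = 1
depth(f(c0, c4, c0)) = 1 + max(0, 0, 0) = 1
depth(f(f(c3, c3, c3), f(c0, c4, c0), g(c3))) = 1 + max(1, 1, 1) = 2
depth(f(g(c3), g(c0), c4)) = 1 + max(1, 1, 0) = 2
depth(g(c4)) = 1 + depth(c4) = 1 + 0 = 1
depth(f(g(c4), g(c0), g(c4))) = 1 + max(1, 1, 1) = 2
depth(f(f(f(c3, c3, c3), f(c0, c4, c0), g(c3)), f(g(c3), g(c0), c4), f(g(c4), g(c0), g(c4)))) = 1 + max(2, 2, 2) = 3
depth(f(g(f(c3, g(c0), f(c0, c4, c3))), f(f(f(c4, c3, c3), g(c3), c3), g(c0), c0), f(f(f(c3, c3, c3), f(c0, c4, c0), g(c3)), f(g(c3), g(c0), c4), f(g(c4), g(c0), g(c4))))) = 1 + max(3, 3, 3) = 4
depth(f(c4, c0, c0)) = 1 + max(0, 0, 0) = 1
depth(f(c4, c4, c3)) = 1 + max(0, 0, 0) = 1
depth(g(f(c4, c4, c3))) = 1 + depth(f(c4, c4, c3)) = 1 + 1 = 2
depth(f(c0, c4, c4)) = 1 + max(0, 0, 0) = 1
depth(f(c4, f(c0, c4, c4), c4)) = 1 + max(0, 1, 0) = 2
depth(g(f(c4, f(c0, c4, c4), c4))) = 1 + depth(f(c4, f(c0, c4, c4), c4)) = 1 + 2 = 3
depth(f(f(c4, c0, c0), g(f(c4, c4, c3)), g(f(c4, f(c0, c4, c4), c4)))) = 1 + max(1, 2, 3) = 4
depth(f(c4, f(g(f(c3, g(c0), f(c0, c4, c3))), f(f(f(c4, c3, c3), g(c3), c3), g(c0), c0), f(f(f(c3, c3, c3), f(c0, c4, c0), g(c3)), f(g(c3), g(c0), c4), f(g(c4), g(c0), g(c4)))), f(f(c4, c0, c0), g(f(c4, c4, c3)), g(f(c4, f(c0, c4, c4), c4))))) = 1 + max(0, 4, 4) = 5
depth(g(f(c4, f(g(f(c3, g(c0), f(c0, c4, c3))), f(f(f(c4, c3, c3), g(c3), c3), g(c0), c0), f(f(f(c3, c3, c3), f(c0, c4, c0), g(c3)), f(g(c3), g(c0), c4), f(g(c4), g(c0), g(c4)))), f(f(c4, c0, c0), g(f(c4, c4, c3)), g(f(c4, f(c0, c4, c4), c4)))))) = 1 + depth(f(c4, f(g(f(c3, g(c0), f(c0, c4, c3))), f(f(f(c4, c3, c3), g(c3), c3), g(c0), c0), f(f(f(c3, c3, c3), f(c0, c4, c0), g(c3)), f(g(c3), g(c0), c4), f(g(c4), g(c0), g(c4)))), f(f(c4, c0, c0), g(f(c4, c4, c3)), g(f(c4, f(c0, c4, c4), c4))))) = 1 + 5 = 6

6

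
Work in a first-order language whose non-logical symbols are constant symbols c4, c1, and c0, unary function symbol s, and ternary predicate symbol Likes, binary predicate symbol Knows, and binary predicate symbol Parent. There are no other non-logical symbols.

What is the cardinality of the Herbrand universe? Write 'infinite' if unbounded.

infinite

The signature has at least one function symbol (s, arity 1) and at least one constant (c4).
Iterating s gives infinitely many distinct ground terms: c4, s(c4), s(s(c4)), ...
So the Herbrand universe is infinite.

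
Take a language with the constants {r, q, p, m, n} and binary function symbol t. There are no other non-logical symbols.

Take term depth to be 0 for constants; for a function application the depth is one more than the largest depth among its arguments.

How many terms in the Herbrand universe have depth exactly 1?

25

Write N_k for the number of ground terms of depth ≤ k. A term of depth ≤ k is either a constant or a function symbol applied to arguments of depth ≤ k−1, so N_k = 5 + N_{k-1}^2.
N_0 = 5
N_1 = 5 + 5^2 = 30
Terms of depth exactly 1: N_1 − N_0 = 30 − 5 = 25.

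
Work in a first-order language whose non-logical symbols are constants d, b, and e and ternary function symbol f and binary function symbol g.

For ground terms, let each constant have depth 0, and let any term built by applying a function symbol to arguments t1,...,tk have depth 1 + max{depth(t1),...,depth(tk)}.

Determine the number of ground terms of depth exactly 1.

Write N_k for the number of ground terms of depth ≤ k. A term of depth ≤ k is either a constant or a function symbol applied to arguments of depth ≤ k−1, so N_k = 3 + N_{k-1}^3 + N_{k-1}^2.
N_0 = 3
N_1 = 3 + 3^3 + 3^2 = 39
Terms of depth exactly 1: N_1 − N_0 = 39 − 3 = 36.

36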